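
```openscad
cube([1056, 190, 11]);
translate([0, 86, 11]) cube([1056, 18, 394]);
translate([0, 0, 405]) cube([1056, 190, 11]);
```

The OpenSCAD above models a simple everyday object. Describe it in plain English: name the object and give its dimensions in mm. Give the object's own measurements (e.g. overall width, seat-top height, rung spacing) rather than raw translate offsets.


An I-beam lying along x, 1056 mm long. Overall section height 416 mm. Two flanges 190 mm wide (y) and 11 mm thick, one on the floor and one at the top; a web 18 mm thick runs between them, centred on the flange width.


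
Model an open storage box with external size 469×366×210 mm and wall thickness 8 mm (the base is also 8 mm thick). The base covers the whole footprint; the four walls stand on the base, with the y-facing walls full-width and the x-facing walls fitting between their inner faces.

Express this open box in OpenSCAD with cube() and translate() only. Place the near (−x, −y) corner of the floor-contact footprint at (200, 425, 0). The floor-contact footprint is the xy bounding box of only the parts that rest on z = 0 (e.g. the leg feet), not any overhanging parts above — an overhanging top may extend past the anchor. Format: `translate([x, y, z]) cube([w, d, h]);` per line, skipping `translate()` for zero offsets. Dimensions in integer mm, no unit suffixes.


translate([200, 425, 0]) cube([469, 366, 8]);
translate([200, 425, 8]) cube([469, 8, 202]);
translate([200, 783, 8]) cube([469, 8, 202]);
translate([200, 433, 8]) cube([8, 350, 202]);
translate([661, 433, 8]) cube([8, 350, 202]);


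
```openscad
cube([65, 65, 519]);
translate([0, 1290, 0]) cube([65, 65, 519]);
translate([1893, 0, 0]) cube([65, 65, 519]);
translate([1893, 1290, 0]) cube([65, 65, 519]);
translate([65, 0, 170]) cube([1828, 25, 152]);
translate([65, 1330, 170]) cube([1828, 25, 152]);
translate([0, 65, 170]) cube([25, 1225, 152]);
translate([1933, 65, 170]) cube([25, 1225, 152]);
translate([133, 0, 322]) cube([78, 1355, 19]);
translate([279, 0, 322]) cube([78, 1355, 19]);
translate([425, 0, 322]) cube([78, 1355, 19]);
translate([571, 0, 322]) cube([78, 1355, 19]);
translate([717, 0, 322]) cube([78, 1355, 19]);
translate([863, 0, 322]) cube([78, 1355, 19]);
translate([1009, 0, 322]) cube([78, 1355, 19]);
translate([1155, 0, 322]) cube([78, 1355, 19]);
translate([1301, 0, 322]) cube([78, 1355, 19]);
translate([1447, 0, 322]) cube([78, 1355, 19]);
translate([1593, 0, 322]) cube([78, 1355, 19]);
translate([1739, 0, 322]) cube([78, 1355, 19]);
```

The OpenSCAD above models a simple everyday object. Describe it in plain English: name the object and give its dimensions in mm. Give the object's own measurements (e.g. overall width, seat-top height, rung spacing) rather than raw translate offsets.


A bed frame 1958 mm long (x) by 1355 mm wide (y). Four 65×65 mm corner posts, 519 mm tall, at the corners of the footprint. Four rails of 25 mm thickness and 152 mm height run between adjacent posts with their undersides at z = 170 mm, their outer faces flush with the outside of the frame (the two x-running rails run between the posts' inner faces; the two y-running rails run between the posts' inner faces). 12 slats, each 78 mm wide (x) and 19 mm thick, lie across the top of the two x-running rails, running the full 1355 mm width of the frame in y; along x they sit between the end posts with a 68 mm gap after the −x posts and between neighbouring slats, leaving 76 mm before the +x posts.


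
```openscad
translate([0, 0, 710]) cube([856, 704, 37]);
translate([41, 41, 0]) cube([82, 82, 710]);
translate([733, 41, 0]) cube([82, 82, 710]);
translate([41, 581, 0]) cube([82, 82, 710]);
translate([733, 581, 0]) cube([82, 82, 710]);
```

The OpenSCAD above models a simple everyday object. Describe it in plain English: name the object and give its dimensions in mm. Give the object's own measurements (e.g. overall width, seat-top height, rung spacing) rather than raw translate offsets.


A rectangular dining table. The top is 856×704×37 mm with its upper surface at z = 747 mm. It stands on four 82×82 mm square legs, each inset 41 mm from the nearest pair of top edges, running from the floor to the underside of the top.


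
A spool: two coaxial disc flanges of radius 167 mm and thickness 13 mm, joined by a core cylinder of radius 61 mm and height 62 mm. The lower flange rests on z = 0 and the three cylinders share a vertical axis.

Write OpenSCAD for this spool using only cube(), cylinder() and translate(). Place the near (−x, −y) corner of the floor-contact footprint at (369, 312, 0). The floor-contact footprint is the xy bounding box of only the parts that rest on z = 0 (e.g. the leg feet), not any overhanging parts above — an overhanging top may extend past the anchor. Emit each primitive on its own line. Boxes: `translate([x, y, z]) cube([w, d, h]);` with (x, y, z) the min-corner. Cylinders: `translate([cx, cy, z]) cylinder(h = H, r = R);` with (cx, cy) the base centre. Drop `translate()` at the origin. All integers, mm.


translate([536, 479, 0]) cylinder(h = 13, r = 167);
translate([536, 479, 13]) cylinder(h = 62, r = 61);
translate([536, 479, 75]) cylinder(h = 13, r = 167);


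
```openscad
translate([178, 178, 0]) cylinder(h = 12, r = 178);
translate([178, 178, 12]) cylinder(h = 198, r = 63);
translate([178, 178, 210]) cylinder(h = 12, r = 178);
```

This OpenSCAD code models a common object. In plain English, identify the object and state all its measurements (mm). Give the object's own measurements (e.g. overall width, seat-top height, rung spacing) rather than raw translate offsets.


A spool: two coaxial disc flanges of radius 178 mm and thickness 12 mm, joined by a core cylinder of radius 63 mm and height 198 mm. The lower flange rests on z = 0 and the three cylinders share a vertical axis.


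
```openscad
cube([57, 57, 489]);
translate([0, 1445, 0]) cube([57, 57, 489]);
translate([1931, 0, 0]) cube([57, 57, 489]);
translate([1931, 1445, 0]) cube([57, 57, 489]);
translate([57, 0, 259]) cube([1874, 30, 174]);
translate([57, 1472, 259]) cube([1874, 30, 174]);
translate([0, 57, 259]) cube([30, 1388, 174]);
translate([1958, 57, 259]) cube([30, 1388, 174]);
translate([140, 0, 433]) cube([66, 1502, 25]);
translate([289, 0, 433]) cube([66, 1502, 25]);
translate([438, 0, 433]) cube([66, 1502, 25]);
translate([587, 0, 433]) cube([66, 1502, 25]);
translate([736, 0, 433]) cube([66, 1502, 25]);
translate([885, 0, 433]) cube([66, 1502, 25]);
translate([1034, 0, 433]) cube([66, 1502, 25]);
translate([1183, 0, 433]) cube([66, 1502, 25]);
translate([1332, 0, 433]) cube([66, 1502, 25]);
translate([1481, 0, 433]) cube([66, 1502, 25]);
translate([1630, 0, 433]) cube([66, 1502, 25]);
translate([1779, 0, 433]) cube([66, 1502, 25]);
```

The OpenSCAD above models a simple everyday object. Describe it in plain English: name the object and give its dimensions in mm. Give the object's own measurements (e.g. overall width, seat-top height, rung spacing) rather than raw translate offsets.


A bed frame 1988 mm long (x) by 1502 mm wide (y). Four 57×57 mm corner posts, 489 mm tall, at the corners of the footprint. Four rails of 30 mm thickness and 174 mm height run between adjacent posts with their undersides at z = 259 mm, their outer faces flush with the outside of the frame (the two x-running rails run between the posts' inner faces; the two y-running rails run between the posts' inner faces). 12 slats, each 66 mm wide (x) and 25 mm thick, lie across the top of the two x-running rails, running the full 1502 mm width of the frame in y; along x they sit between the end posts with a 83 mm gap after the −x posts and between neighbouring slats, leaving 86 mm before the +x posts.


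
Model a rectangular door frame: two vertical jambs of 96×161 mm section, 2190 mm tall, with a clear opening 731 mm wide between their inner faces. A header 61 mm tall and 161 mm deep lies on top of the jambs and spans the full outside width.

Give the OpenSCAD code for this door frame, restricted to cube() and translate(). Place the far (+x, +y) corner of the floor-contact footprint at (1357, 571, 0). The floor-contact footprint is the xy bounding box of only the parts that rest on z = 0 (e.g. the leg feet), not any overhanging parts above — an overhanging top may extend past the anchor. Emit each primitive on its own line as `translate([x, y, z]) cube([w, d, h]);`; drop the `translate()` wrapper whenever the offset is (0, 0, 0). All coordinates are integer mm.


translate([434, 410, 0]) cube([96, 161, 2190]);
translate([1261, 410, 0]) cube([96, 161, 2190]);
translate([434, 410, 2190]) cube([923, 161, 61]);


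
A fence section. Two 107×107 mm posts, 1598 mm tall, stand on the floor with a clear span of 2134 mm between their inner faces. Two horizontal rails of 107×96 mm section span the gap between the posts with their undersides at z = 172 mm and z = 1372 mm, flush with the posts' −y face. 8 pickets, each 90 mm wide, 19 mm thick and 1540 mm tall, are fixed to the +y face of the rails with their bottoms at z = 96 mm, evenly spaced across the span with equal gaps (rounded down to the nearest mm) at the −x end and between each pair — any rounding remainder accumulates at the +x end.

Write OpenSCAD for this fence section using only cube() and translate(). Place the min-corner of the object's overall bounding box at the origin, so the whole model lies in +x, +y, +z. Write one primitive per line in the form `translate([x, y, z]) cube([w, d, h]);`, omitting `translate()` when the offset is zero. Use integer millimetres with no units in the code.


cube([107, 107, 1598]);
translate([2241, 0, 0]) cube([107, 107, 1598]);
translate([107, 0, 172]) cube([2134, 107, 96]);
translate([107, 0, 1372]) cube([2134, 107, 96]);
translate([264, 107, 96]) cube([90, 19, 1540]);
translate([511, 107, 96]) cube([90, 19, 1540]);
translate([758, 107, 96]) cube([90, 19, 1540]);
translate([1005, 107, 96]) cube([90, 19, 1540]);
translate([1252, 107, 96]) cube([90, 19, 1540]);
translate([1499, 107, 96]) cube([90, 19, 1540]);
translate([1746, 107, 96]) cube([90, 19, 1540]);
translate([1993, 107, 96]) cube([90, 19, 1540]);


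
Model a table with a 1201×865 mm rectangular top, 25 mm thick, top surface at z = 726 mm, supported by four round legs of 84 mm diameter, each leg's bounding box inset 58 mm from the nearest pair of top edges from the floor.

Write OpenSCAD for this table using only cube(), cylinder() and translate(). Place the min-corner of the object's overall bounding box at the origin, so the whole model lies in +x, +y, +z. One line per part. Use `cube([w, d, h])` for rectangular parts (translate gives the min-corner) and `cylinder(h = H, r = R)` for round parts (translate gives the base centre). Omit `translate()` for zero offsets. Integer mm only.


// leg_h = 726 - 25 = 701
translate([0, 0, 701]) cube([1201, 865, 25]);
translate([100, 100, 0]) cylinder(h = 701, r = 42);
translate([1101, 100, 0]) cylinder(h = 701, r = 42);
translate([100, 765, 0]) cylinder(h = 701, r = 42);
translate([1101, 765, 0]) cylinder(h = 701, r = 42);


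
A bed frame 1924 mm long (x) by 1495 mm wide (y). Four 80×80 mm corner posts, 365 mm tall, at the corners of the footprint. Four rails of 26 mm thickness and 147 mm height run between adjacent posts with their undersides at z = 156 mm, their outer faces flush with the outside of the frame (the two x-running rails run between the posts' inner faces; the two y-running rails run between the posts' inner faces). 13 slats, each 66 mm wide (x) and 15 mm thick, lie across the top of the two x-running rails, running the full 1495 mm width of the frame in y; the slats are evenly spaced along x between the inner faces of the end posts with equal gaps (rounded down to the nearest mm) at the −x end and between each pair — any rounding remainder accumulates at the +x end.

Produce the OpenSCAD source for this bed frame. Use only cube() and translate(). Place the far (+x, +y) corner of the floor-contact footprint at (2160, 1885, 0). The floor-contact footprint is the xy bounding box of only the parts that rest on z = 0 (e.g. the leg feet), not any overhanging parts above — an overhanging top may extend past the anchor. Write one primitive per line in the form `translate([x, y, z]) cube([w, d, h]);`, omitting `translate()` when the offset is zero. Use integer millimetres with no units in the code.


translate([236, 390, 0]) cube([80, 80, 365]);
translate([236, 1805, 0]) cube([80, 80, 365]);
translate([2080, 390, 0]) cube([80, 80, 365]);
translate([2080, 1805, 0]) cube([80, 80, 365]);
translate([316, 390, 156]) cube([1764, 26, 147]);
translate([316, 1859, 156]) cube([1764, 26, 147]);
translate([236, 470, 156]) cube([26, 1335, 147]);
translate([2134, 470, 156]) cube([26, 1335, 147]);
translate([380, 390, 303]) cube([66, 1495, 15]);
translate([510, 390, 303]) cube([66, 1495, 15]);
translate([640, 390, 303]) cube([66, 1495, 15]);
translate([770, 390, 303]) cube([66, 1495, 15]);
translate([900, 390, 303]) cube([66, 1495, 15]);
translate([1030, 390, 303]) cube([66, 1495, 15]);
translate([1160, 390, 303]) cube([66, 1495, 15]);
translate([1290, 390, 303]) cube([66, 1495, 15]);
translate([1420, 390, 303]) cube([66, 1495, 15]);
translate([1550, 390, 303]) cube([66, 1495, 15]);
translate([1680, 390, 303]) cube([66, 1495, 15]);
translate([1810, 390, 303]) cube([66, 1495, 15]);
translate([1940, 390, 303]) cube([66, 1495, 15]);


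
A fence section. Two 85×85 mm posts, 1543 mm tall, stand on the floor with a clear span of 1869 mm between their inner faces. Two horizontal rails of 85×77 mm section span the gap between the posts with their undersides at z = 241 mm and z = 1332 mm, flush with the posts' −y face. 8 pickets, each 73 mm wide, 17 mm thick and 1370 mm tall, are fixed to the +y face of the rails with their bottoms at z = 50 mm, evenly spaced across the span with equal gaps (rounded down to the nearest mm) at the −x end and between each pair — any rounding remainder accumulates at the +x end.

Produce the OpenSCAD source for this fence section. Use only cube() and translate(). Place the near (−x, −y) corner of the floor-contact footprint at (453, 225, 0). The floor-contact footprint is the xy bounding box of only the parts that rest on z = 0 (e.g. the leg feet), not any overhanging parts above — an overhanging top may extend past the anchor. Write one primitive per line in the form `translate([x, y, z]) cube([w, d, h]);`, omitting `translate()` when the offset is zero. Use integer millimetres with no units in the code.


translate([453, 225, 0]) cube([85, 85, 1543]);
translate([2407, 225, 0]) cube([85, 85, 1543]);
translate([538, 225, 241]) cube([1869, 85, 77]);
translate([538, 225, 1332]) cube([1869, 85, 77]);
translate([680, 310, 50]) cube([73, 17, 1370]);
translate([895, 310, 50]) cube([73, 17, 1370]);
translate([1110, 310, 50]) cube([73, 17, 1370]);
translate([1325, 310, 50]) cube([73, 17, 1370]);
translate([1540, 310, 50]) cube([73, 17, 1370]);
translate([1755, 310, 50]) cube([73, 17, 1370]);
translate([1970, 310, 50]) cube([73, 17, 1370]);
translate([2185, 310, 50]) cube([73, 17, 1370]);


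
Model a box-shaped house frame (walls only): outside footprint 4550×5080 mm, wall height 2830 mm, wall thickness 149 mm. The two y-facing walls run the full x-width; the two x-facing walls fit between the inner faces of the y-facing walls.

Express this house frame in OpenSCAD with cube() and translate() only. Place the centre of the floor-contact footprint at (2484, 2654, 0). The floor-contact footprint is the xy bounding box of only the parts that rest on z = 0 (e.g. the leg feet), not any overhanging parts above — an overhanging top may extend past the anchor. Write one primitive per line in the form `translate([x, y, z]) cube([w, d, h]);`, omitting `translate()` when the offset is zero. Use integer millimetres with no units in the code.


translate([209, 114, 0]) cube([4550, 149, 2830]);
translate([209, 5045, 0]) cube([4550, 149, 2830]);
translate([209, 263, 0]) cube([149, 4782, 2830]);
translate([4610, 263, 0]) cube([149, 4782, 2830]);


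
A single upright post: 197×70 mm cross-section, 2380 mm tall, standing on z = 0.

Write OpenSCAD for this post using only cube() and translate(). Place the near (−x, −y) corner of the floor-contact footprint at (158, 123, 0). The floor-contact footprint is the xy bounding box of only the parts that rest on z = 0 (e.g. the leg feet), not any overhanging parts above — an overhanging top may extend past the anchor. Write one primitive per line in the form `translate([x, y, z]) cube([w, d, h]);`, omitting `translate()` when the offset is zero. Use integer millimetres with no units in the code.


translate([158, 123, 0]) cube([197, 70, 2380]);


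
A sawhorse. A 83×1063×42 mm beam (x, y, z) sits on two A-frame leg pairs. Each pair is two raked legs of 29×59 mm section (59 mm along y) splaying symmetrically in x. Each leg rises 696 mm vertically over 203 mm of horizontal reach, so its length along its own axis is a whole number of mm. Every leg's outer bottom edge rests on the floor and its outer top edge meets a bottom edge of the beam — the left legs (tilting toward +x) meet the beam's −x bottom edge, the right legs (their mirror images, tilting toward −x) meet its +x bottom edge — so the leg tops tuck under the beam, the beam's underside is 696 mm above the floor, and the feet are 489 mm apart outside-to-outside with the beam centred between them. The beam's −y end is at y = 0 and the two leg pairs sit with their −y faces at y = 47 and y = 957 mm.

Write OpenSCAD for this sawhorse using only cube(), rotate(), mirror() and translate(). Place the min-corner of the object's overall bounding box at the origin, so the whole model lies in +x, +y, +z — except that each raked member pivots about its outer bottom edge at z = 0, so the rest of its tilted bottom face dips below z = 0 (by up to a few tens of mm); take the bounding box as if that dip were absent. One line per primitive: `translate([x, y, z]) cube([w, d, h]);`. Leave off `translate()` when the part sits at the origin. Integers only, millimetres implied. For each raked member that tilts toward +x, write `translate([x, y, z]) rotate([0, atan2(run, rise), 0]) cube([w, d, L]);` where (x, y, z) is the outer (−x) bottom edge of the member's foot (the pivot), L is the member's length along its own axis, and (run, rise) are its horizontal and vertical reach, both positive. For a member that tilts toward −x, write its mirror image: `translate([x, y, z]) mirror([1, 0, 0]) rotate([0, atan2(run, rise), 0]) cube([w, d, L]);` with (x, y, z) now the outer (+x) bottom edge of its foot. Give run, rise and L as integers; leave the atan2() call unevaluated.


translate([203, 0, 696]) cube([83, 1063, 42]);
translate([0, 47, 0]) rotate([0, atan2(203, 696), 0]) cube([29, 59, 725]);
translate([489, 47, 0]) mirror([1, 0, 0]) rotate([0, atan2(203, 696), 0]) cube([29, 59, 725]);
translate([0, 957, 0]) rotate([0, atan2(203, 696), 0]) cube([29, 59, 725]);
translate([489, 957, 0]) mirror([1, 0, 0]) rotate([0, atan2(203, 696), 0]) cube([29, 59, 725]);


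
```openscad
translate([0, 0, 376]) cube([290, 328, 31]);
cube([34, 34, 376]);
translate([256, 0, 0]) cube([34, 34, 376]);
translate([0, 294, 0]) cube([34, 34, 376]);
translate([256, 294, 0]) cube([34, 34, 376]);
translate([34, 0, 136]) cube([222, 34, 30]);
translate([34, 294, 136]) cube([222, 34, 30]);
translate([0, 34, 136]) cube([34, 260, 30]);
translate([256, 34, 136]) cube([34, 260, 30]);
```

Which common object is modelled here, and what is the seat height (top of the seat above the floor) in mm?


A stool. The seat height is 407 mm.

A 290×328×31 slab at z = 376 on four corner posts — a stool. The seat top is 376 + 31 = 407 mm.


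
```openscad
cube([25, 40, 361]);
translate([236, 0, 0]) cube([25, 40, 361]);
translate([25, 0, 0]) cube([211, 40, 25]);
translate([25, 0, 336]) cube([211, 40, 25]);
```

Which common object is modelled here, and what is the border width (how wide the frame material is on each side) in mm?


A picture frame. The border width is 25 mm.

Four thin pieces enclosing a rectangular opening — a picture frame. The two full-height stiles are 361 mm tall; the top rail sits at z = 336 and is 25 mm tall, so the border above the opening is 361 − 336 = 25 mm, matching the stile x-width.


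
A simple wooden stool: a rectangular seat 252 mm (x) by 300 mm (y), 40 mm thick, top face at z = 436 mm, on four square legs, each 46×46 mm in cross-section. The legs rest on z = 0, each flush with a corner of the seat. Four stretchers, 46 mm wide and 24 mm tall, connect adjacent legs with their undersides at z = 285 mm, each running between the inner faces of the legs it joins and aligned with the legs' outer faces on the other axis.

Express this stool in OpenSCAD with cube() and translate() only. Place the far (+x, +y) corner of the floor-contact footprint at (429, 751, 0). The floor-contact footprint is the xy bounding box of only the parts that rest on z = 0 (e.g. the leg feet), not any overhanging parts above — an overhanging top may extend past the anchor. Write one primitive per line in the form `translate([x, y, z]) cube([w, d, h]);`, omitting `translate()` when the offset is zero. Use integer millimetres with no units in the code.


// leg_h = 436 - 40 = 396
// stretcher span = 252 - 2*46 = 160
translate([177, 451, 396]) cube([252, 300, 40]);
translate([177, 451, 0]) cube([46, 46, 396]);
translate([383, 451, 0]) cube([46, 46, 396]);
translate([177, 705, 0]) cube([46, 46, 396]);
translate([383, 705, 0]) cube([46, 46, 396]);
translate([223, 451, 285]) cube([160, 46, 24]);
translate([223, 705, 285]) cube([160, 46, 24]);
translate([177, 497, 285]) cube([46, 208, 24]);
translate([383, 497, 285]) cube([46, 208, 24]);


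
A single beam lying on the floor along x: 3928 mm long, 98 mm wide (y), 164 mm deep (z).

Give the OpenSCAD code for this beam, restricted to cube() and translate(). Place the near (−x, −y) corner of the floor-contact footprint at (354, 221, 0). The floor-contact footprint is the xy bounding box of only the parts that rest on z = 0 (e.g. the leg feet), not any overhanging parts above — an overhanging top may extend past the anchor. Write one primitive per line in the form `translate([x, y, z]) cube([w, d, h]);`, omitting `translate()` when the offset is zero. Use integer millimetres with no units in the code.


translate([354, 221, 0]) cube([3928, 98, 164]);


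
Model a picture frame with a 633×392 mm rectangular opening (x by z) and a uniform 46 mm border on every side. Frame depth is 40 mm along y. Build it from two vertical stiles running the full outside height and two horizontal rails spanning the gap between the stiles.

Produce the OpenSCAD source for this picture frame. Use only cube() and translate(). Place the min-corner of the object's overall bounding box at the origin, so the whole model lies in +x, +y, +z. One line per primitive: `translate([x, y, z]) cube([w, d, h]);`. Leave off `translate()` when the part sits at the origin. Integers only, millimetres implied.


cube([46, 40, 484]);
translate([679, 0, 0]) cube([46, 40, 484]);
translate([46, 0, 0]) cube([633, 40, 46]);
translate([46, 0, 438]) cube([633, 40, 46]);


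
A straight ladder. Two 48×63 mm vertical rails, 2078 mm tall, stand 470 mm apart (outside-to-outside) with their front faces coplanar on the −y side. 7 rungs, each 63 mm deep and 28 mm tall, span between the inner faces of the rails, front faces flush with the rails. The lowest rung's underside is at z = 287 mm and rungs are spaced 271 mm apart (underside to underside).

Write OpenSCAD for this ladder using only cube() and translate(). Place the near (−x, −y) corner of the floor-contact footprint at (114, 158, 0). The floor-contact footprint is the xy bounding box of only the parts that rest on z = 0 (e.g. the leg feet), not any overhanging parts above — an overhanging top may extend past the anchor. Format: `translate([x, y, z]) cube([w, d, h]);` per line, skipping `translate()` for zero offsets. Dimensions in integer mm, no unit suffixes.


translate([114, 158, 0]) cube([48, 63, 2078]);
translate([536, 158, 0]) cube([48, 63, 2078]);
translate([162, 158, 287]) cube([374, 63, 28]);
translate([162, 158, 558]) cube([374, 63, 28]);
translate([162, 158, 829]) cube([374, 63, 28]);
translate([162, 158, 1100]) cube([374, 63, 28]);
translate([162, 158, 1371]) cube([374, 63, 28]);
translate([162, 158, 1642]) cube([374, 63, 28]);
translate([162, 158, 1913]) cube([374, 63, 28]);


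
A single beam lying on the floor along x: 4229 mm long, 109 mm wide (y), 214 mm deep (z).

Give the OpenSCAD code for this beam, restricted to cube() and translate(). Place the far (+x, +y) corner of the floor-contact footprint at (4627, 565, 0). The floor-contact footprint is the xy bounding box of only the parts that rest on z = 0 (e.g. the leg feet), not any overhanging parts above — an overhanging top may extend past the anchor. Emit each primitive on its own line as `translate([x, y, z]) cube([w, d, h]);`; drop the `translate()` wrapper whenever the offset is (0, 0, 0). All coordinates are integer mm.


translate([398, 456, 0]) cube([4229, 109, 214]);


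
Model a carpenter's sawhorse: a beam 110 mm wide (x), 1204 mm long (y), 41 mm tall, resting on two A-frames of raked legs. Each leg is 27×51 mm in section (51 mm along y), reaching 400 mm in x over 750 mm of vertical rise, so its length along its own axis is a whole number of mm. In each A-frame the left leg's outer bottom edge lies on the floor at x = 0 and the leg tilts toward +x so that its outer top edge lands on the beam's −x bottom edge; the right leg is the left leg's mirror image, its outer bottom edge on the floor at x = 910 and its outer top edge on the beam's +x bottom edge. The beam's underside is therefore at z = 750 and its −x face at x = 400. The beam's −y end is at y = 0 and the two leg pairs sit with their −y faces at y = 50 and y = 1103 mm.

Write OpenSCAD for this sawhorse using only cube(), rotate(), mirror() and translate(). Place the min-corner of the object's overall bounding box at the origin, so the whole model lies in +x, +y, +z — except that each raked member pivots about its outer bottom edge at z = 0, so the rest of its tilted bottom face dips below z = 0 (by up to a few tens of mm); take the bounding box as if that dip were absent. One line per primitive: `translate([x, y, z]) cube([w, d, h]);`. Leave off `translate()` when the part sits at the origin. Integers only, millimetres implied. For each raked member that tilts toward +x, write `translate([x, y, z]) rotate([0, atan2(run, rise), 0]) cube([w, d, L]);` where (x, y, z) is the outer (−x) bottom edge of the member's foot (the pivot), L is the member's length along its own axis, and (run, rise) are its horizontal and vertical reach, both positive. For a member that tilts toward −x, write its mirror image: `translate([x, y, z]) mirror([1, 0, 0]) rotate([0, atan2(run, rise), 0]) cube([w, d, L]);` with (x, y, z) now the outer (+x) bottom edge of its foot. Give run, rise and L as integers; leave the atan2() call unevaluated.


// leg length = √(400² + 750²) = 850
// right-leg outer foot x = 2·400 + 110 = 910
// beam min-corner = (400, 0, 750)
translate([400, 0, 750]) cube([110, 1204, 41]);
translate([0, 50, 0]) rotate([0, atan2(400, 750), 0]) cube([27, 51, 850]);
translate([910, 50, 0]) mirror([1, 0, 0]) rotate([0, atan2(400, 750), 0]) cube([27, 51, 850]);
translate([0, 1103, 0]) rotate([0, atan2(400, 750), 0]) cube([27, 51, 850]);
translate([910, 1103, 0]) mirror([1, 0, 0]) rotate([0, atan2(400, 750), 0]) cube([27, 51, 850]);


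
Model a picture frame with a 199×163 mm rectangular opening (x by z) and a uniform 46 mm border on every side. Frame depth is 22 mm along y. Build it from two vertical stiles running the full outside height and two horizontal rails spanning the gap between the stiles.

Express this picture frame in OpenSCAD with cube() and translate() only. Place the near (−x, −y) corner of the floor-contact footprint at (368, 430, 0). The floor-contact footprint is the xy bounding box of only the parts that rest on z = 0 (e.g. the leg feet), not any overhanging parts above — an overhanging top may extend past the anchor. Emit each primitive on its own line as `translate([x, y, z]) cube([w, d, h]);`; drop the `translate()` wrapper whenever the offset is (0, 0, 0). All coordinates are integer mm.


translate([368, 430, 0]) cube([46, 22, 255]);
translate([613, 430, 0]) cube([46, 22, 255]);
translate([414, 430, 0]) cube([199, 22, 46]);
translate([414, 430, 209]) cube([199, 22, 46]);


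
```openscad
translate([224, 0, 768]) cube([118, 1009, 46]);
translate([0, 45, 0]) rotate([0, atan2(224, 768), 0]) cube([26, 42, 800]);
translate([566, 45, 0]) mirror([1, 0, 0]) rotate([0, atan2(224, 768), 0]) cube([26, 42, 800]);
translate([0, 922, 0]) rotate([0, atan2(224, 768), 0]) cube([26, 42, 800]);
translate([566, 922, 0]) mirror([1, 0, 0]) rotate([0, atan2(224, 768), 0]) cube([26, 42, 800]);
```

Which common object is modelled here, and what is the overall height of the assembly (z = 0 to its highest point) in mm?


A sawhorse. The overall height is 814 mm.

A beam across two mirrored pairs of raked legs — a sawhorse. The beam's underside is at z = 768 (matching the legs' vertical rise in atan2(224, 768)) and the beam is 46 mm tall, so its top is at 768 + 46 = 814 mm. The raked legs top out at the beam's underside, so that is the highest point.


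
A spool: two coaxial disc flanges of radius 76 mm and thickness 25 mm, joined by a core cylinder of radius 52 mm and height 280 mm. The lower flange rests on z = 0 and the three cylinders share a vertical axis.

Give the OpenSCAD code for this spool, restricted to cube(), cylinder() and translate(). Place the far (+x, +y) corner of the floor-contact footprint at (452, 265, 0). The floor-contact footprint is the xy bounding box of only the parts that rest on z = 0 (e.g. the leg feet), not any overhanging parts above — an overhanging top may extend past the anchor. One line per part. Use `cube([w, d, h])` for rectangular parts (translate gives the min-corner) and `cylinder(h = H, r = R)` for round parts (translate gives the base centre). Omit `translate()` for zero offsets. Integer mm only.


translate([376, 189, 0]) cylinder(h = 25, r = 76);
translate([376, 189, 25]) cylinder(h = 280, r = 52);
translate([376, 189, 305]) cylinder(h = 25, r = 76);


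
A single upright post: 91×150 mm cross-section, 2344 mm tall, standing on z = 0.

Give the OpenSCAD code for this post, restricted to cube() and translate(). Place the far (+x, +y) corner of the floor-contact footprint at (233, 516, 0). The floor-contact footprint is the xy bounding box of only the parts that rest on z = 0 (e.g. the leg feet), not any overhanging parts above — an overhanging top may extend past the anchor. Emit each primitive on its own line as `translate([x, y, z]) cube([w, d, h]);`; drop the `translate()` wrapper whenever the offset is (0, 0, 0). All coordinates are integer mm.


translate([142, 366, 0]) cube([91, 150, 2344]);


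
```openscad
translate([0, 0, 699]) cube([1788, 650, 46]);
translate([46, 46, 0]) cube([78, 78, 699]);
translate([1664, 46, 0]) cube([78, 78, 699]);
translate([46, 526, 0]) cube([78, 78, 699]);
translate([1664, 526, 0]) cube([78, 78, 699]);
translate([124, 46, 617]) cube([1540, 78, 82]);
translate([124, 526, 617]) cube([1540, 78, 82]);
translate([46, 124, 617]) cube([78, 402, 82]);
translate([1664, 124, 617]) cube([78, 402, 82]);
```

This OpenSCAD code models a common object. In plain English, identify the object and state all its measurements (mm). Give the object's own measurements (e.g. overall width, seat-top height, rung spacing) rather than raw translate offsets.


A table: top 1788 mm (x) × 650 mm (y), 46 mm thick, upper face at z = 745 mm, on four 78×78 mm square legs, each inset 46 mm from the nearest pair of top edges from z = 0 to the bottom of the top. Four apron rails, 78 mm thick and 82 mm tall, run between adjacent legs with their top edges flush with the underside of the top and their outer faces flush with the legs' outer faces.


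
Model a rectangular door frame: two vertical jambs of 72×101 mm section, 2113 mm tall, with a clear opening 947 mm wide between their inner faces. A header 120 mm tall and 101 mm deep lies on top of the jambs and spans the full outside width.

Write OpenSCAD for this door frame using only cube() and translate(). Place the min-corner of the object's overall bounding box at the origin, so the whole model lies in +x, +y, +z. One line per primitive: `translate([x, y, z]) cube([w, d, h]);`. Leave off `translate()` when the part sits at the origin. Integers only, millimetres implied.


cube([72, 101, 2113]);
translate([1019, 0, 0]) cube([72, 101, 2113]);
translate([0, 0, 2113]) cube([1091, 101, 120]);


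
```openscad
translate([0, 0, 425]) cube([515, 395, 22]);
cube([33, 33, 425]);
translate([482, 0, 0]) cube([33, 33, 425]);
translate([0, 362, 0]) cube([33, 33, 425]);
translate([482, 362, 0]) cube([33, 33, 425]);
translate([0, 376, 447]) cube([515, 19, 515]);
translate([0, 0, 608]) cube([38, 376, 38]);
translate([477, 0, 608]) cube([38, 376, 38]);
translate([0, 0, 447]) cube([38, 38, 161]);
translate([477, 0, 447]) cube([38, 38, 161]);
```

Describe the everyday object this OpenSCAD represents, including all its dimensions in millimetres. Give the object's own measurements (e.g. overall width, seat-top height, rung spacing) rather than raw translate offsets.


A chair. The seat is a 515×395×22 mm slab with its top at z = 447 mm, on four 33×33 mm corner legs (flush with the seat edges, standing on z = 0). A flat backrest 19 mm thick, 515 mm tall, spans the full seat width and rises from the seat top along its +y edge, rear face flush with the rear of the seat. Two armrests of 38×38 mm section run along each side from the seat's front edge to the front of the backrest, top faces 199 mm above the seat top and outer faces flush with the seat's x-edges; a 38×38 mm post under the front of each armrest stands on the seat at the front corner.


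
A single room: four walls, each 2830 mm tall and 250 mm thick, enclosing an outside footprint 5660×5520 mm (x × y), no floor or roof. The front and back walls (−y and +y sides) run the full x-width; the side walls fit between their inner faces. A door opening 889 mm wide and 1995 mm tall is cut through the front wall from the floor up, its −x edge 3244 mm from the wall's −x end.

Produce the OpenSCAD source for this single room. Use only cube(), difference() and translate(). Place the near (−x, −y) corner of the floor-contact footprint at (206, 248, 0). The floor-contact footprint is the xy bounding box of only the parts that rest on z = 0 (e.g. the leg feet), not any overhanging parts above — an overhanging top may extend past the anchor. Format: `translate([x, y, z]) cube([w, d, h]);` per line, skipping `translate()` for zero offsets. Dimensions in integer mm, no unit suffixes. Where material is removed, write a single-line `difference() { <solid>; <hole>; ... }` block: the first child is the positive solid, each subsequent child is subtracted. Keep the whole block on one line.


difference() { translate([206, 248, 0]) cube([5660, 250, 2830]); translate([3450, 248, 0]) cube([889, 250, 1995]); }
translate([206, 5518, 0]) cube([5660, 250, 2830]);
translate([206, 498, 0]) cube([250, 5020, 2830]);
translate([5616, 498, 0]) cube([250, 5020, 2830]);


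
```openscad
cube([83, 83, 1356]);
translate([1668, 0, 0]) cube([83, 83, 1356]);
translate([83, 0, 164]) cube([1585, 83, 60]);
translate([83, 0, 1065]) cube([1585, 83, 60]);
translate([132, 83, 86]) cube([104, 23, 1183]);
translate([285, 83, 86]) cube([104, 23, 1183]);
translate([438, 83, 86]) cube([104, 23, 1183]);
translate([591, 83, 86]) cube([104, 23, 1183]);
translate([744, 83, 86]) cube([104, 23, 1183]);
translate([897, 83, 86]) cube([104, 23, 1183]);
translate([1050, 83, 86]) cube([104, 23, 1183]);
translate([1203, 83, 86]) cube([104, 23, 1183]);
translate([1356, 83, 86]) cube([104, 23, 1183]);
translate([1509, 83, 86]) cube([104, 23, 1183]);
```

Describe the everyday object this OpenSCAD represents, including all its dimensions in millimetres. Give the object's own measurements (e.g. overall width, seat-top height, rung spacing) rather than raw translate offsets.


A fence section. Two 83×83 mm posts, 1356 mm tall, stand on the floor with a clear span of 1585 mm between their inner faces. Two horizontal rails of 83×60 mm section span the gap between the posts with their undersides at z = 164 mm and z = 1065 mm, flush with the posts' −y face. 10 pickets, each 104 mm wide, 23 mm thick and 1183 mm tall, are fixed to the +y face of the rails with their bottoms at z = 86 mm, spaced across the span with a 49 mm gap after the −x post and between neighbouring pickets, with 55 mm left before the +x post.


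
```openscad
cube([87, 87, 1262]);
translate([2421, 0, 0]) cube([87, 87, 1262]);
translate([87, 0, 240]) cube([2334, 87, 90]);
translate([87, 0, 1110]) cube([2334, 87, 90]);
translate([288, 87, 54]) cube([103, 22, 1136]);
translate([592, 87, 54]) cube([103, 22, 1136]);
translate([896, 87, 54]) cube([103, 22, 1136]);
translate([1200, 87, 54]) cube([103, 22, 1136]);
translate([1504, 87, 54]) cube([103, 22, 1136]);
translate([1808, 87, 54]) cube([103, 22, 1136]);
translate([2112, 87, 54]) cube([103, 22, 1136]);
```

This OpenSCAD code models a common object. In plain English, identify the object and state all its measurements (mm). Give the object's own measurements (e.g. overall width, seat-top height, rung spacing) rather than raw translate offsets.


A fence section. Two 87×87 mm posts, 1262 mm tall, stand on the floor with a clear span of 2334 mm between their inner faces. Two horizontal rails of 87×90 mm section span the gap between the posts with their undersides at z = 240 mm and z = 1110 mm, flush with the posts' −y face. 7 pickets, each 103 mm wide, 22 mm thick and 1136 mm tall, are fixed to the +y face of the rails with their bottoms at z = 54 mm, spaced across the span with a 201 mm gap after the −x post and between neighbouring pickets, with 206 mm left before the +x post.


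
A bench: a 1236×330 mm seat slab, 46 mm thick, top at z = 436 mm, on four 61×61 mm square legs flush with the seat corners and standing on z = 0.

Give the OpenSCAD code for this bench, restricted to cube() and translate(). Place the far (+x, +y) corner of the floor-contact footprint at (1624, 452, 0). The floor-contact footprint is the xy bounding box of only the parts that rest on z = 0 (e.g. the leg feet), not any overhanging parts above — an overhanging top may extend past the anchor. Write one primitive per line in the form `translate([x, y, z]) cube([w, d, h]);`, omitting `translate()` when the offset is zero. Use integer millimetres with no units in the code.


translate([388, 122, 390]) cube([1236, 330, 46]);
translate([388, 122, 0]) cube([61, 61, 390]);
translate([388, 391, 0]) cube([61, 61, 390]);
translate([1563, 122, 0]) cube([61, 61, 390]);
translate([1563, 391, 0]) cube([61, 61, 390]);


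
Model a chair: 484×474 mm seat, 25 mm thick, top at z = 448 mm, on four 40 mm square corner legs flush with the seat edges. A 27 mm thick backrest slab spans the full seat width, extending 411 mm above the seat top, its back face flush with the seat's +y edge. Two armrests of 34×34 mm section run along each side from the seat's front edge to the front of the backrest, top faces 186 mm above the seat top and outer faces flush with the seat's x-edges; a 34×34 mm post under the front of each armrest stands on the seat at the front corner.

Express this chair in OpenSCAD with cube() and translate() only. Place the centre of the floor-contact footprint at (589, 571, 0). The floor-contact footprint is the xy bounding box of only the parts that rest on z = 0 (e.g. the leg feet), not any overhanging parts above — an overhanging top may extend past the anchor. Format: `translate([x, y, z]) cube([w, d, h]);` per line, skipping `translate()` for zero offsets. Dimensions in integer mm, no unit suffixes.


translate([347, 334, 423]) cube([484, 474, 25]);
translate([347, 334, 0]) cube([40, 40, 423]);
translate([791, 334, 0]) cube([40, 40, 423]);
translate([347, 768, 0]) cube([40, 40, 423]);
translate([791, 768, 0]) cube([40, 40, 423]);
translate([347, 781, 448]) cube([484, 27, 411]);
translate([347, 334, 600]) cube([34, 447, 34]);
translate([797, 334, 600]) cube([34, 447, 34]);
translate([347, 334, 448]) cube([34, 34, 152]);
translate([797, 334, 448]) cube([34, 34, 152]);
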